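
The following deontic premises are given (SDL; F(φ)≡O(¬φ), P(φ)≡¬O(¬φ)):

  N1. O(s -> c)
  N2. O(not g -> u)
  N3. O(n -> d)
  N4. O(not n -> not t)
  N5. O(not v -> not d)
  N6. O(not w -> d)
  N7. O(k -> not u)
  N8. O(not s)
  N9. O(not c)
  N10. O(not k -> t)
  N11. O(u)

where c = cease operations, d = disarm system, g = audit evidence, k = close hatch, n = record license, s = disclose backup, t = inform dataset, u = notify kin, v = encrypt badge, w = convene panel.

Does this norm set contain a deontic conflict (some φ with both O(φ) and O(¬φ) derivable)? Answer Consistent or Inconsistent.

Premise 1 is O(s -> c), but O(s) is not derivable from the premises, so it does not yield O(c).
So O(c) is not derivable, and the apparent clash with O(not c) does not arise.
A world satisfying every obligation exists (e.g. c=false, d=true, g=false, k=false, n=true, s=false, t=true, u=true, v=true, w=false); no atom is both obligatory and forbidden, so the set is consistent.

Consistent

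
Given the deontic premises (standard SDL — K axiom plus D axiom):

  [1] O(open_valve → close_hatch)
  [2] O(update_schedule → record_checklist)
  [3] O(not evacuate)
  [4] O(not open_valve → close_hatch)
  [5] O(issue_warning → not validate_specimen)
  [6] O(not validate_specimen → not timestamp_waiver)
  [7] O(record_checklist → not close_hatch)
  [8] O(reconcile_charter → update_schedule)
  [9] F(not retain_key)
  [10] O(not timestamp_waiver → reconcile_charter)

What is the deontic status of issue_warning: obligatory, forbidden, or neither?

Forbidden

Premises 4 and 1 cover both cases: O(not open_valve → close_hatch) and O(open_valve → close_hatch). Since not open_valve ∨ open_valve is a tautology, O(close_hatch) follows.
Premise 7 is O(record_checklist → not close_hatch); contrapositively O(close_hatch → not record_checklist). Since O(close_hatch) holds, K gives O(not record_checklist).
Premise 2 is O(update_schedule → record_checklist); contrapositively O(not record_checklist → not update_schedule). Since O(not record_checklist) holds, K gives O(not update_schedule).
Premise 8 is O(reconcile_charter → update_schedule); contrapositively O(not update_schedule → not reconcile_charter). Since O(not update_schedule) holds, K gives O(not reconcile_charter).
Premise 10 is O(not timestamp_waiver → reconcile_charter); contrapositively O(not reconcile_charter → timestamp_waiver). Since O(not reconcile_charter) holds, K gives O(timestamp_waiver).
Premise 6 is O(not validate_specimen → not timestamp_waiver); contrapositively O(timestamp_waiver → validate_specimen). Since O(timestamp_waiver) holds, K gives O(validate_specimen).
Premise 5 is O(issue_warning → not validate_specimen); contrapositively O(validate_specimen → not issue_warning). Since O(validate_specimen) holds, K gives O(not issue_warning).
Premises 3, 9 do not contribute to this derivation.
Thus O(not issue_warning), which is F(issue_warning): issue_warning is forbidden.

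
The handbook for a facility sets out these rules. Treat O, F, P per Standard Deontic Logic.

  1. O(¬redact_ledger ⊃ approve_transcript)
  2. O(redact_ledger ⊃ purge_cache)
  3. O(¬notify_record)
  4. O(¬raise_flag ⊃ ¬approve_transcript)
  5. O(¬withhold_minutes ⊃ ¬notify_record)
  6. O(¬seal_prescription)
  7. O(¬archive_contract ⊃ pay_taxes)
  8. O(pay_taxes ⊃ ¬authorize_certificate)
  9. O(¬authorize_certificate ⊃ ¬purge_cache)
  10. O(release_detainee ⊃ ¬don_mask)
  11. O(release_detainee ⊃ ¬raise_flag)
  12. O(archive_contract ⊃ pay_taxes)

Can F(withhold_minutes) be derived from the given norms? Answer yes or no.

No

Premise 5 is O(¬withhold_minutes ⊃ ¬notify_record); even if O(¬notify_record) held, inferring O(¬withhold_minutes) would be affirming the consequent — invalid.
No other premise forces O(¬withhold_minutes). An ideal world satisfying every premise can still have withhold_minutes true, so F(withhold_minutes) is not derivable.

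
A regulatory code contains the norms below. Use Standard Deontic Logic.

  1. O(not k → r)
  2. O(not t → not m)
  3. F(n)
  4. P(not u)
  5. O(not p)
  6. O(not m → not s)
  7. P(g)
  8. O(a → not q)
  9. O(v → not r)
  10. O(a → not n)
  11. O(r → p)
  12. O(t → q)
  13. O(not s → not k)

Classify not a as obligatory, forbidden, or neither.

Premise 5 gives O(not p).
Premise 11 is O(r → p); contrapositively O(not p → not r). Since O(not p) holds, K gives O(not r).
Premise 1 is O(not k → r); contrapositively O(not r → k). Since O(not r) holds, K gives O(k).
The contrapositive of premise 13 (O(not s → not k)) is O(k → s), and O(k) is already established, so O(s).
Premise 6, O(not m → not s), contraposes to O(s → m); with O(s) we get O(m).
Premise 2, O(not t → not m), contraposes to O(m → t); with O(m) we get O(t).
Premise 12 is O(t → q); since O(t), deontic closure gives O(q).
The contrapositive of premise 8 (O(a → not q)) is O(q → not a), and O(q) is already established, so O(not a).
Premises 3, 4, 7, 9, 10 do not contribute to this derivation.
Hence not a is obligatory.

Obligatory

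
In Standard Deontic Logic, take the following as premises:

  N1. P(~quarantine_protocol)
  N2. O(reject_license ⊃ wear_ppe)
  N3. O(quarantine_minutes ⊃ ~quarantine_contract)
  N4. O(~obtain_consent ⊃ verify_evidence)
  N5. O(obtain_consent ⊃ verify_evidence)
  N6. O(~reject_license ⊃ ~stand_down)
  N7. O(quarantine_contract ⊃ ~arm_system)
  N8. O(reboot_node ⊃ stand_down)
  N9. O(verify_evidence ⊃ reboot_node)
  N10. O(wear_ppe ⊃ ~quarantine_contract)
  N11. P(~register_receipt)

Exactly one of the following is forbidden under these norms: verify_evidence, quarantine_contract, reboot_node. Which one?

Premises 4 and 5 are O(~obtain_consent ⊃ verify_evidence) and O(obtain_consent ⊃ verify_evidence); every ideal world satisfies ~obtain_consent or obtain_consent, so in either case verify_evidence holds — hence O(verify_evidence).
Applying K to premise 9 (O(verify_evidence ⊃ reboot_node)) and O(verify_evidence) yields O(reboot_node).
Applying K to premise 8 (O(reboot_node ⊃ stand_down)) and O(reboot_node) yields O(stand_down).
Premise 6, O(~reject_license ⊃ ~stand_down), contraposes to O(stand_down ⊃ reject_license); with O(stand_down) we get O(reject_license).
Applying K to premise 2 (O(reject_license ⊃ wear_ppe)) and O(reject_license) yields O(wear_ppe).
Premise 10 is O(wear_ppe ⊃ ~quarantine_contract); since O(wear_ppe), deontic closure gives O(~quarantine_contract).
So O(~quarantine_contract) holds, i.e. quarantine_contract is forbidden. None of the other listed options is forbidden under the premises.

quarantine_contract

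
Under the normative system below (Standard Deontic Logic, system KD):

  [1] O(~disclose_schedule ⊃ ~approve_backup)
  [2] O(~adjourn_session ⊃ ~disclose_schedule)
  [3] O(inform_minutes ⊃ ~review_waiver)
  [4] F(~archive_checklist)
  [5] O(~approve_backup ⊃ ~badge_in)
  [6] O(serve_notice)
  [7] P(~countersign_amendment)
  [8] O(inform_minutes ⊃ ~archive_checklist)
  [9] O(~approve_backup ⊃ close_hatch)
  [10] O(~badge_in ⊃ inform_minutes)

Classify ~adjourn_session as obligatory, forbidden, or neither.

Forbidden

Premise 4, F(~archive_checklist), is equivalent to O(archive_checklist).
The contrapositive of premise 8 (O(inform_minutes ⊃ ~archive_checklist)) is O(archive_checklist ⊃ ~inform_minutes), and O(archive_checklist) is already established, so O(~inform_minutes).
Premise 10 is O(~badge_in ⊃ inform_minutes); contrapositively O(~inform_minutes ⊃ badge_in). Since O(~inform_minutes) holds, K gives O(badge_in).
Premise 5 is O(~approve_backup ⊃ ~badge_in); contrapositively O(badge_in ⊃ approve_backup). Since O(badge_in) holds, K gives O(approve_backup).
Premise 1 is O(~disclose_schedule ⊃ ~approve_backup); contrapositively O(approve_backup ⊃ disclose_schedule). Since O(approve_backup) holds, K gives O(disclose_schedule).
Premise 2 is O(~adjourn_session ⊃ ~disclose_schedule); contrapositively O(disclose_schedule ⊃ adjourn_session). Since O(disclose_schedule) holds, K gives O(adjourn_session).
Premises 3, 6, 7, 9 do not contribute to this derivation.
Thus O(adjourn_session), which is F(~adjourn_session): ~adjourn_session is forbidden.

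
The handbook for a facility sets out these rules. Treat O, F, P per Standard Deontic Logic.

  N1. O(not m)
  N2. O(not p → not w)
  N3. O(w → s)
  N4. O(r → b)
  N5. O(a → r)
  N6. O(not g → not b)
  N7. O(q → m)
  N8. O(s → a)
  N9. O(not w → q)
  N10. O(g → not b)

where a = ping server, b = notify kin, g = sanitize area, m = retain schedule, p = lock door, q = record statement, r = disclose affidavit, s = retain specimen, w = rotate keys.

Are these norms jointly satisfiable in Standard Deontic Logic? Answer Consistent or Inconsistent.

By case analysis on g: premise 10 gives O(g → not b) and premise 6 gives O(not g → not b), so O(not b) either way.
Premise 4, O(r → b), contraposes to O(not b → not r); with O(not b) we get O(not r).
The contrapositive of premise 5 (O(a → r)) is O(not r → not a), and O(not r) is already established, so O(not a).
Premise 8, O(s → a), contraposes to O(not a → not s); with O(not a) we get O(not s).
Premise 3, O(w → s), contraposes to O(not s → not w); with O(not s) we get O(not w).
Applying K to premise 9 (O(not w → q)) and O(not w) yields O(q).
With premise 7, O(q → m), the K-axiom yields O(m).
However, premise 1 gives O(not m).
We now have both O(m) and O(not m) — m is simultaneously obligatory and forbidden, violating the D-axiom.

Inconsistent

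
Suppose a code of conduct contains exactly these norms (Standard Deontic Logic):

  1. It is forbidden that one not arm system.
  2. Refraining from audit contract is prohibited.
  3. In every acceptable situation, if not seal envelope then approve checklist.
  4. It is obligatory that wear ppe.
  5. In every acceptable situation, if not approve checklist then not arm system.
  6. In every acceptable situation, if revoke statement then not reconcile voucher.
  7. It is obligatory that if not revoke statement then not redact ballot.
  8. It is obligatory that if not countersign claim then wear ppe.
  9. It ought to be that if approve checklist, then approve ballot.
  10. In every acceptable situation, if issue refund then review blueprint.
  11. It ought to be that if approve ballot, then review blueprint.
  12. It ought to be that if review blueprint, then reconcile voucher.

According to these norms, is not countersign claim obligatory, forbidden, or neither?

Neither

Premise 8 is O(¬countersign_claim → wear_ppe); even if O(wear_ppe) held, inferring O(¬countersign_claim) would be affirming the consequent — invalid.
No premise or chain of K-axiom applications forces O(¬countersign_claim), and none forces O(countersign_claim). So ¬countersign_claim is neither obligatory nor forbidden under these norms.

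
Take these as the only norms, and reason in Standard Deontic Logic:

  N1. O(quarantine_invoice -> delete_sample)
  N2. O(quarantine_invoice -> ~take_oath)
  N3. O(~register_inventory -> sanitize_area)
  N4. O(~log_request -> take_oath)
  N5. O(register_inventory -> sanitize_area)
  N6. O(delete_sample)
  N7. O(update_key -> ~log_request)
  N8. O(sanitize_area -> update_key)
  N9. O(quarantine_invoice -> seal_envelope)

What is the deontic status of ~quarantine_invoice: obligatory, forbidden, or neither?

Premises 3 and 5 are O(~register_inventory -> sanitize_area) and O(register_inventory -> sanitize_area); every ideal world satisfies ~register_inventory or register_inventory, so in either case sanitize_area holds — hence O(sanitize_area).
Premise 8 is O(sanitize_area -> update_key); since O(sanitize_area), deontic closure gives O(update_key).
Premise 7 is O(update_key -> ~log_request); since O(update_key), deontic closure gives O(~log_request).
With premise 4, O(~log_request -> take_oath), the K-axiom yields O(take_oath).
The contrapositive of premise 2 (O(quarantine_invoice -> ~take_oath)) is O(take_oath -> ~quarantine_invoice), and O(take_oath) is already established, so O(~quarantine_invoice).
Premises 1, 6, 9 do not contribute to this derivation.
Hence ~quarantine_invoice is obligatory.

Obligatory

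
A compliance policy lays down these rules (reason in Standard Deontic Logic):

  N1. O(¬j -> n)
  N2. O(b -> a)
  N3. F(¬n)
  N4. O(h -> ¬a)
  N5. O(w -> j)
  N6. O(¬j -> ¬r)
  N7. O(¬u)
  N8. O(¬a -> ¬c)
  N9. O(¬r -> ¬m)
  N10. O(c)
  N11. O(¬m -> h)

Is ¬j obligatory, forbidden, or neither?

Forbidden

Premise 10 states O(c) outright.
Premise 8 is O(¬a -> ¬c); contrapositively O(c -> a). Since O(c) holds, K gives O(a).
The contrapositive of premise 4 (O(h -> ¬a)) is O(a -> ¬h), and O(a) is already established, so O(¬h).
Premise 11, O(¬m -> h), contraposes to O(¬h -> m); with O(¬h) we get O(m).
Premise 9, O(¬r -> ¬m), contraposes to O(m -> r); with O(m) we get O(r).
Premise 6, O(¬j -> ¬r), contraposes to O(r -> j); with O(r) we get O(j).
Premises 1, 2, 3, 5, 7 do not contribute to this derivation.
Thus O(j), which is F(¬j): ¬j is forbidden.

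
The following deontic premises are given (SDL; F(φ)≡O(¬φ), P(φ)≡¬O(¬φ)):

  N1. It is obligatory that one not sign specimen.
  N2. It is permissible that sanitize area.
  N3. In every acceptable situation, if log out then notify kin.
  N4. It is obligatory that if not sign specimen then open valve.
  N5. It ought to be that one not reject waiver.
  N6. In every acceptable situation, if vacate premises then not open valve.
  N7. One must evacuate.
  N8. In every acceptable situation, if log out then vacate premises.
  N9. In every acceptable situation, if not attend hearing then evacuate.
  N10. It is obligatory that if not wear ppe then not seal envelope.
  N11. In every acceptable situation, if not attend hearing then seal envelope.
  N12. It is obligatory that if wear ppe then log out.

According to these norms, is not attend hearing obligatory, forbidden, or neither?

Premise 1 gives O(¬sign_specimen).
Applying K to premise 4 (O(¬sign_specimen → open_valve)) and O(¬sign_specimen) yields O(open_valve).
The contrapositive of premise 6 (O(vacate_premises → ¬open_valve)) is O(open_valve → ¬vacate_premises), and O(open_valve) is already established, so O(¬vacate_premises).
The contrapositive of premise 8 (O(log_out → vacate_premises)) is O(¬vacate_premises → ¬log_out), and O(¬vacate_premises) is already established, so O(¬log_out).
Premise 12, O(wear_ppe → log_out), contraposes to O(¬log_out → ¬wear_ppe); with O(¬log_out) we get O(¬wear_ppe).
From O(¬wear_ppe) and premise 10, O(¬wear_ppe → ¬seal_envelope), we obtain O(¬seal_envelope).
The contrapositive of premise 11 (O(¬attend_hearing → seal_envelope)) is O(¬seal_envelope → attend_hearing), and O(¬seal_envelope) is already established, so O(attend_hearing).
Premises 2, 3, 5, 7, 9 do not contribute to this derivation.
Thus O(attend_hearing), which is F(¬attend_hearing): ¬attend_hearing is forbidden.

Forbidden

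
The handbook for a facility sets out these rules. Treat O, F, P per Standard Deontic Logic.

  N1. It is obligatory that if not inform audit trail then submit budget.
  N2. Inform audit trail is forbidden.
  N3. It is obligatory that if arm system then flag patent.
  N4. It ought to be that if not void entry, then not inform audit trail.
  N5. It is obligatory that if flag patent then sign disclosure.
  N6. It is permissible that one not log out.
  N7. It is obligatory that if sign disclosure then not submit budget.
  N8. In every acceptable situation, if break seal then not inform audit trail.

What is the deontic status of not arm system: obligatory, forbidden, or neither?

Obligatory

Premise 2, F(inform_audit_trail), is equivalent to O(¬inform_audit_trail).
Premise 1 is O(¬inform_audit_trail → submit_budget); since O(¬inform_audit_trail), deontic closure gives O(submit_budget).
Premise 7 is O(sign_disclosure → ¬submit_budget); contrapositively O(submit_budget → ¬sign_disclosure). Since O(submit_budget) holds, K gives O(¬sign_disclosure).
The contrapositive of premise 5 (O(flag_patent → sign_disclosure)) is O(¬sign_disclosure → ¬flag_patent), and O(¬sign_disclosure) is already established, so O(¬flag_patent).
Premise 3 is O(arm_system → flag_patent); contrapositively O(¬flag_patent → ¬arm_system). Since O(¬flag_patent) holds, K gives O(¬arm_system).
Premises 4, 6, 8 do not contribute to this derivation.
Hence ¬arm_system is obligatory.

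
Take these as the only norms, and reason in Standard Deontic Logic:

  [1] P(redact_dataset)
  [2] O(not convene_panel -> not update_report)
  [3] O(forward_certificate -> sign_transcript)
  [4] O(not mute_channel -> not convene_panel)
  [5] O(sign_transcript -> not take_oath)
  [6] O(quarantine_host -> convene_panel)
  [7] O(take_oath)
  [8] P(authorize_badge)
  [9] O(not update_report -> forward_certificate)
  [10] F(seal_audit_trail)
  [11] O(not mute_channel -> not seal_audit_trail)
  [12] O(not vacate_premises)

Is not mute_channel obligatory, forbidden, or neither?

Premise 7 states O(take_oath) outright.
Premise 5, O(sign_transcript -> not take_oath), contraposes to O(take_oath -> not sign_transcript); with O(take_oath) we get O(not sign_transcript).
Premise 3 is O(forward_certificate -> sign_transcript); contrapositively O(not sign_transcript -> not forward_certificate). Since O(not sign_transcript) holds, K gives O(not forward_certificate).
Premise 9, O(not update_report -> forward_certificate), contraposes to O(not forward_certificate -> update_report); with O(not forward_certificate) we get O(update_report).
The contrapositive of premise 2 (O(not convene_panel -> not update_report)) is O(update_report -> convene_panel), and O(update_report) is already established, so O(convene_panel).
The contrapositive of premise 4 (O(not mute_channel -> not convene_panel)) is O(convene_panel -> mute_channel), and O(convene_panel) is already established, so O(mute_channel).
Premises 1, 6, 8, 10, 11, 12 do not contribute to this derivation.
Thus O(mute_channel), which is F(not mute_channel): not mute_channel is forbidden.

Forbidden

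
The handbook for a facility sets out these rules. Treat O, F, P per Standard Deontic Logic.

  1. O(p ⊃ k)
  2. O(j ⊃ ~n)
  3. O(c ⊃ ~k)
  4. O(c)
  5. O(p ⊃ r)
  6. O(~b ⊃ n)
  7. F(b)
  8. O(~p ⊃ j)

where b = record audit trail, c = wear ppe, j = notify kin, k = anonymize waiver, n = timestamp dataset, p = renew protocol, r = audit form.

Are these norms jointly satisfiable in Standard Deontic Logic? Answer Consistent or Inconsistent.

Premise 4 gives O(c).
Applying K to premise 3 (O(c ⊃ ~k)) and O(c) yields O(~k).
Premise 1, O(p ⊃ k), contraposes to O(~k ⊃ ~p); with O(~k) we get O(~p).
Premise 8 is O(~p ⊃ j); since O(~p), deontic closure gives O(j).
Applying K to premise 2 (O(j ⊃ ~n)) and O(j) yields O(~n).
Premise 6 is O(~b ⊃ n); contrapositively O(~n ⊃ b). Since O(~n) holds, K gives O(b).
However, F(b) at premise 7 amounts to O(~b).
We now have both O(b) and O(~b) — b is simultaneously obligatory and forbidden, violating the D-axiom.

Inconsistent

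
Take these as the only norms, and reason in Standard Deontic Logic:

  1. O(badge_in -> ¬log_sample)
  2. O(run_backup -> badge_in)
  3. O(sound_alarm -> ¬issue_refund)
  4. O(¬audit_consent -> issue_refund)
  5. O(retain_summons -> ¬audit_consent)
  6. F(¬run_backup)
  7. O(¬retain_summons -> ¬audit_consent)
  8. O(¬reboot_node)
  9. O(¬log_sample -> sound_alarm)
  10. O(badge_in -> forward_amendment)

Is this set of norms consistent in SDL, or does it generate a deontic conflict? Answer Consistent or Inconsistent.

Inconsistent

Premises 5 and 7 cover both cases: O(retain_summons -> ¬audit_consent) and O(¬retain_summons -> ¬audit_consent). Since retain_summons ∨ ¬retain_summons is a tautology, O(¬audit_consent) follows.
Applying K to premise 4 (O(¬audit_consent -> issue_refund)) and O(¬audit_consent) yields O(issue_refund).
The contrapositive of premise 3 (O(sound_alarm -> ¬issue_refund)) is O(issue_refund -> ¬sound_alarm), and O(issue_refund) is already established, so O(¬sound_alarm).
Premise 9 is O(¬log_sample -> sound_alarm); contrapositively O(¬sound_alarm -> log_sample). Since O(¬sound_alarm) holds, K gives O(log_sample).
The contrapositive of premise 1 (O(badge_in -> ¬log_sample)) is O(log_sample -> ¬badge_in), and O(log_sample) is already established, so O(¬badge_in).
Premise 2, O(run_backup -> badge_in), contraposes to O(¬badge_in -> ¬run_backup); with O(¬badge_in) we get O(¬run_backup).
Yet premise 6 is F(¬run_backup), i.e. O(run_backup).
We now have both O(¬run_backup) and O(run_backup) — run_backup is simultaneously obligatory and forbidden, violating the D-axiom.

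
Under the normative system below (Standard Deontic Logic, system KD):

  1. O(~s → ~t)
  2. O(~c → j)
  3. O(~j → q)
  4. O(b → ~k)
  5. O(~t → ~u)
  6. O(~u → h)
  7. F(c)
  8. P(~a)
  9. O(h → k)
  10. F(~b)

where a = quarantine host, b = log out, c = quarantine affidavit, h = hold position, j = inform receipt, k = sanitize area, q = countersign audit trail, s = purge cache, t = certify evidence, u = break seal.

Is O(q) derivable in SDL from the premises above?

No

Premise 3 is O(~j → q), but O(~j) is not derivable from the premises, so it does not yield O(q).
No other premise forces O(q). An ideal world satisfying every premise can still have q false, so O(q) is not derivable.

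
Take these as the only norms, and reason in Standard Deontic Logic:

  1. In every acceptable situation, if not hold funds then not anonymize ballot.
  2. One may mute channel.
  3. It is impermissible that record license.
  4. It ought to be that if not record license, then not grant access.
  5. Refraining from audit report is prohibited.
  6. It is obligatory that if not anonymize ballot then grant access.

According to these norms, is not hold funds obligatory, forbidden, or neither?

Premise 3 is F(record_license), i.e. O(¬record_license).
With premise 4, O(¬record_license → ¬grant_access), the K-axiom yields O(¬grant_access).
The contrapositive of premise 6 (O(¬anonymize_ballot → grant_access)) is O(¬grant_access → anonymize_ballot), and O(¬grant_access) is already established, so O(anonymize_ballot).
Premise 1, O(¬hold_funds → ¬anonymize_ballot), contraposes to O(anonymize_ballot → hold_funds); with O(anonymize_ballot) we get O(hold_funds).
Premises 2, 5 do not contribute to this derivation.
Thus O(hold_funds), which is F(¬hold_funds): ¬hold_funds is forbidden.

Forbidden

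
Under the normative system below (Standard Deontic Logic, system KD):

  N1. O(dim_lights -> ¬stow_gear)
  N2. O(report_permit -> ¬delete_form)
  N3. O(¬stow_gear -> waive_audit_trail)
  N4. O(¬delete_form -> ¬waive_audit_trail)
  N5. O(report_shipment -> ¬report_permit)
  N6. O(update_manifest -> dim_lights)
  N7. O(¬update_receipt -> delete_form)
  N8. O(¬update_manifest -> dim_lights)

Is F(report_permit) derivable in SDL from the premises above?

Premises 6 and 8 are O(update_manifest -> dim_lights) and O(¬update_manifest -> dim_lights); every ideal world satisfies update_manifest or ¬update_manifest, so in either case dim_lights holds — hence O(dim_lights).
With premise 1, O(dim_lights -> ¬stow_gear), the K-axiom yields O(¬stow_gear).
Applying K to premise 3 (O(¬stow_gear -> waive_audit_trail)) and O(¬stow_gear) yields O(waive_audit_trail).
Premise 4, O(¬delete_form -> ¬waive_audit_trail), contraposes to O(waive_audit_trail -> delete_form); with O(waive_audit_trail) we get O(delete_form).
The contrapositive of premise 2 (O(report_permit -> ¬delete_form)) is O(delete_form -> ¬report_permit), and O(delete_form) is already established, so O(¬report_permit).
Premises 5, 7 do not contribute to this derivation.
So O(¬report_permit) holds, i.e. F(report_permit). The claim follows.

Yes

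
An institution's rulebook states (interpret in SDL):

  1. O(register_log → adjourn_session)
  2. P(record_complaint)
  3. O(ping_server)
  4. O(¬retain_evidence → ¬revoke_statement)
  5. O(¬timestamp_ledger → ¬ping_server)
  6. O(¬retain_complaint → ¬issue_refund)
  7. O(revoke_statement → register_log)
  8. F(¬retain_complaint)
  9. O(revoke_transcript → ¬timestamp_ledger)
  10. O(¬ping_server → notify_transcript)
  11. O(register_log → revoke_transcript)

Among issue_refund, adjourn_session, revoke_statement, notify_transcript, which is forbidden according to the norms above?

From premise 3 we have O(ping_server).
Premise 5, O(¬timestamp_ledger → ¬ping_server), contraposes to O(ping_server → timestamp_ledger); with O(ping_server) we get O(timestamp_ledger).
Premise 9 is O(revoke_transcript → ¬timestamp_ledger); contrapositively O(timestamp_ledger → ¬revoke_transcript). Since O(timestamp_ledger) holds, K gives O(¬revoke_transcript).
Premise 11, O(register_log → revoke_transcript), contraposes to O(¬revoke_transcript → ¬register_log); with O(¬revoke_transcript) we get O(¬register_log).
The contrapositive of premise 7 (O(revoke_statement → register_log)) is O(¬register_log → ¬revoke_statement), and O(¬register_log) is already established, so O(¬revoke_statement).
So O(¬revoke_statement) holds, i.e. revoke_statement is forbidden. None of the other listed options is forbidden under the premises.

revoke_statement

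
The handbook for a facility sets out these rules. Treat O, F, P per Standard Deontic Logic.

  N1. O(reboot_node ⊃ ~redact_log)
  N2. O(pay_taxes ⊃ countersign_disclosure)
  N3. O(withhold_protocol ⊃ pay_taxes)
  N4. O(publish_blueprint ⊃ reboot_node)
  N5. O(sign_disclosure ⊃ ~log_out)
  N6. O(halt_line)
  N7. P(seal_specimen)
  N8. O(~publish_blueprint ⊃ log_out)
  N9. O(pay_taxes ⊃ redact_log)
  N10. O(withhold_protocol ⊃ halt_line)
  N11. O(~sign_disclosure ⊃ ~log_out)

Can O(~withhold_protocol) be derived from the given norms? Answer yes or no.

By case analysis on sign_disclosure: premise 5 gives O(sign_disclosure ⊃ ~log_out) and premise 11 gives O(~sign_disclosure ⊃ ~log_out), so O(~log_out) either way.
Premise 8, O(~publish_blueprint ⊃ log_out), contraposes to O(~log_out ⊃ publish_blueprint); with O(~log_out) we get O(publish_blueprint).
With premise 4, O(publish_blueprint ⊃ reboot_node), the K-axiom yields O(reboot_node).
Premise 1 is O(reboot_node ⊃ ~redact_log); since O(reboot_node), deontic closure gives O(~redact_log).
Premise 9 is O(pay_taxes ⊃ redact_log); contrapositively O(~redact_log ⊃ ~pay_taxes). Since O(~redact_log) holds, K gives O(~pay_taxes).
Premise 3 is O(withhold_protocol ⊃ pay_taxes); contrapositively O(~pay_taxes ⊃ ~withhold_protocol). Since O(~pay_taxes) holds, K gives O(~withhold_protocol).
Premises 2, 6, 7, 10 do not contribute to this derivation.
So O(~withhold_protocol) follows.

Yes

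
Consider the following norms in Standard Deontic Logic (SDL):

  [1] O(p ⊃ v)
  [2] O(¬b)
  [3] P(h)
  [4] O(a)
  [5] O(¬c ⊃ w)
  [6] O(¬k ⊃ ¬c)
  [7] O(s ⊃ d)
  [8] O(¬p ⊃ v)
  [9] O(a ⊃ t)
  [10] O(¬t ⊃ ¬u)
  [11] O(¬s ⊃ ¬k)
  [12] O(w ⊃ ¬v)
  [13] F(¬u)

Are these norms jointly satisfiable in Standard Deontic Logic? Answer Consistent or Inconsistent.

Consistent

Premise 10 is O(¬t ⊃ ¬u), but O(¬t) is not derivable from the premises, so it does not yield O(¬u).
So O(¬u) is not derivable, and the apparent clash with O(u) does not arise.
A world satisfying every obligation exists (e.g. a=true, b=false, c=true, d=true, h=false, k=true, p=false, s=true, t=true, u=true, v=true, w=false); no atom is both obligatory and forbidden, so the set is consistent.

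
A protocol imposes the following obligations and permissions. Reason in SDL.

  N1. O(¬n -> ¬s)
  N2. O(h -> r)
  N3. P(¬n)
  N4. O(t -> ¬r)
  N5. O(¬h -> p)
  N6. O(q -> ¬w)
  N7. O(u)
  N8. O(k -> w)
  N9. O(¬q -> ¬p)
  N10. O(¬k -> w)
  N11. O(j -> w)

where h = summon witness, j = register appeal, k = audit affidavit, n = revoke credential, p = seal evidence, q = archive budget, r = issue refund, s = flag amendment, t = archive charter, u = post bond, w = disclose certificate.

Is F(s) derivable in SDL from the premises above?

No

Premise 1 is O(¬n -> ¬s), but O(¬n) is not derivable from the premises (the permission P(¬n) asserts only ¬O(n), not O(¬n)), so it does not yield O(¬s).
No other premise forces O(¬s). An ideal world satisfying every premise can still have s true, so F(s) is not derivable.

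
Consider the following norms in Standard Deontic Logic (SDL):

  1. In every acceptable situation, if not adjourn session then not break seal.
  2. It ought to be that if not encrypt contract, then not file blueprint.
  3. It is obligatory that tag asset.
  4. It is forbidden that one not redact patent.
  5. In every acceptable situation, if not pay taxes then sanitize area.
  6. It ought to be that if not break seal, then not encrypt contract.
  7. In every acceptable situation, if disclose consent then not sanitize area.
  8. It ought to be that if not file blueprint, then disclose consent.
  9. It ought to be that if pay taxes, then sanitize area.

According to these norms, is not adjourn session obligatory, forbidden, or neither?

Premises 9 and 5 are O(pay_taxes → sanitize_area) and O(¬pay_taxes → sanitize_area); every ideal world satisfies pay_taxes or ¬pay_taxes, so in either case sanitize_area holds — hence O(sanitize_area).
Premise 7, O(disclose_consent → ¬sanitize_area), contraposes to O(sanitize_area → ¬disclose_consent); with O(sanitize_area) we get O(¬disclose_consent).
Premise 8, O(¬file_blueprint → disclose_consent), contraposes to O(¬disclose_consent → file_blueprint); with O(¬disclose_consent) we get O(file_blueprint).
Premise 2, O(¬encrypt_contract → ¬file_blueprint), contraposes to O(file_blueprint → encrypt_contract); with O(file_blueprint) we get O(encrypt_contract).
Premise 6 is O(¬break_seal → ¬encrypt_contract); contrapositively O(encrypt_contract → break_seal). Since O(encrypt_contract) holds, K gives O(break_seal).
Premise 1, O(¬adjourn_session → ¬break_seal), contraposes to O(break_seal → adjourn_session); with O(break_seal) we get O(adjourn_session).
Premises 3, 4 do not contribute to this derivation.
Thus O(adjourn_session), which is F(¬adjourn_session): ¬adjourn_session is forbidden.

Forbidden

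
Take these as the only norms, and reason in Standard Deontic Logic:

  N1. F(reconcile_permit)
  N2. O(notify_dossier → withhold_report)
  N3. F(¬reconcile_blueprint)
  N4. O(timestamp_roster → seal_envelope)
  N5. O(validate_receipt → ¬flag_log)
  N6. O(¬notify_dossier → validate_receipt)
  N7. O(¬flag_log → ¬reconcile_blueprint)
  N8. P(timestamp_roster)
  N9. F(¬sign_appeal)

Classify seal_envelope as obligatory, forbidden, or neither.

Premise 4 is O(timestamp_roster → seal_envelope), but O(timestamp_roster) is not derivable from the premises (the permission P(timestamp_roster) asserts only ¬O(¬timestamp_roster), not O(timestamp_roster)), so it does not yield O(seal_envelope).
No premise or chain of K-axiom applications forces O(seal_envelope), and none forces O(¬seal_envelope). So seal_envelope is neither obligatory nor forbidden under these norms.

Neither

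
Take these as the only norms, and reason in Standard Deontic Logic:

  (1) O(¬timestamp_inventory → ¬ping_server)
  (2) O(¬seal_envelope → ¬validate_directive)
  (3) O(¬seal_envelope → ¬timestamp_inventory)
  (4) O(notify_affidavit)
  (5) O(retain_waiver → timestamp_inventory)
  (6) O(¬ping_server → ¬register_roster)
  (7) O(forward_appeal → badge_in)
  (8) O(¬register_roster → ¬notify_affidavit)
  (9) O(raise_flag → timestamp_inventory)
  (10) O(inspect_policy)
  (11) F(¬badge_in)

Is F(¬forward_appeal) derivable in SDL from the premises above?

No

Premise 7 is O(forward_appeal → badge_in); even if O(badge_in) held, inferring O(forward_appeal) would be affirming the consequent — invalid.
No other premise forces O(forward_appeal). An ideal world satisfying every premise can still have ¬forward_appeal true, so F(¬forward_appeal) is not derivable.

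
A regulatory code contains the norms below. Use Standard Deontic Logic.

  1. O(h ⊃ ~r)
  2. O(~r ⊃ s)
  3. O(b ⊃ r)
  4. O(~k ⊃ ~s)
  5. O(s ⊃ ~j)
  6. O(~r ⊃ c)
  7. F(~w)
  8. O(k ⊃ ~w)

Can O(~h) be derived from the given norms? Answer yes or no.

Premise 7, F(~w), is equivalent to O(w).
The contrapositive of premise 8 (O(k ⊃ ~w)) is O(w ⊃ ~k), and O(w) is already established, so O(~k).
With premise 4, O(~k ⊃ ~s), the K-axiom yields O(~s).
The contrapositive of premise 2 (O(~r ⊃ s)) is O(~s ⊃ r), and O(~s) is already established, so O(r).
The contrapositive of premise 1 (O(h ⊃ ~r)) is O(r ⊃ ~h), and O(r) is already established, so O(~h).
Premises 3, 5, 6 do not contribute to this derivation.
So O(~h) follows.

Yes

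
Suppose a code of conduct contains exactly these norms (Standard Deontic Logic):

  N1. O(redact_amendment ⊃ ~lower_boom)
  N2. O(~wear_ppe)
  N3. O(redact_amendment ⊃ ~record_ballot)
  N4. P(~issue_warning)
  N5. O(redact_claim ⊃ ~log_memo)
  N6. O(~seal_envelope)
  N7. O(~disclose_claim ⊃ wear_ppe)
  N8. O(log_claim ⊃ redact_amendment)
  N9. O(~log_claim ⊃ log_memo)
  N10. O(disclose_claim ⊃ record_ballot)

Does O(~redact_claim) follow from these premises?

Premise 2 states O(~wear_ppe) outright.
The contrapositive of premise 7 (O(~disclose_claim ⊃ wear_ppe)) is O(~wear_ppe ⊃ disclose_claim), and O(~wear_ppe) is already established, so O(disclose_claim).
Applying K to premise 10 (O(disclose_claim ⊃ record_ballot)) and O(disclose_claim) yields O(record_ballot).
Premise 3 is O(redact_amendment ⊃ ~record_ballot); contrapositively O(record_ballot ⊃ ~redact_amendment). Since O(record_ballot) holds, K gives O(~redact_amendment).
Premise 8, O(log_claim ⊃ redact_amendment), contraposes to O(~redact_amendment ⊃ ~log_claim); with O(~redact_amendment) we get O(~log_claim).
Applying K to premise 9 (O(~log_claim ⊃ log_memo)) and O(~log_claim) yields O(log_memo).
The contrapositive of premise 5 (O(redact_claim ⊃ ~log_memo)) is O(log_memo ⊃ ~redact_claim), and O(log_memo) is already established, so O(~redact_claim).
Premises 1, 4, 6 do not contribute to this derivation.
So O(~redact_claim) follows.

Yes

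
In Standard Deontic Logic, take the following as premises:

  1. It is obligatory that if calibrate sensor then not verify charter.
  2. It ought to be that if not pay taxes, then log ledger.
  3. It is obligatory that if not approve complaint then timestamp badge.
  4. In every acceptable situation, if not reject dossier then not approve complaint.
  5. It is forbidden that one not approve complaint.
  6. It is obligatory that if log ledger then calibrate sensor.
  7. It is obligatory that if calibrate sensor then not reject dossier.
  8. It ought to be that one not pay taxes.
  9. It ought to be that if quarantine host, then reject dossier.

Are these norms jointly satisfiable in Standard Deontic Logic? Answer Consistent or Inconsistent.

Inconsistent

Premise 5 is F(¬approve_complaint), i.e. O(approve_complaint).
Premise 4 is O(¬reject_dossier → ¬approve_complaint); contrapositively O(approve_complaint → reject_dossier). Since O(approve_complaint) holds, K gives O(reject_dossier).
Premise 7 is O(calibrate_sensor → ¬reject_dossier); contrapositively O(reject_dossier → ¬calibrate_sensor). Since O(reject_dossier) holds, K gives O(¬calibrate_sensor).
Premise 6, O(log_ledger → calibrate_sensor), contraposes to O(¬calibrate_sensor → ¬log_ledger); with O(¬calibrate_sensor) we get O(¬log_ledger).
Premise 2 is O(¬pay_taxes → log_ledger); contrapositively O(¬log_ledger → pay_taxes). Since O(¬log_ledger) holds, K gives O(pay_taxes).
However, premise 8 gives O(¬pay_taxes).
We now have both O(pay_taxes) and O(¬pay_taxes) — pay_taxes is simultaneously obligatory and forbidden, violating the D-axiom.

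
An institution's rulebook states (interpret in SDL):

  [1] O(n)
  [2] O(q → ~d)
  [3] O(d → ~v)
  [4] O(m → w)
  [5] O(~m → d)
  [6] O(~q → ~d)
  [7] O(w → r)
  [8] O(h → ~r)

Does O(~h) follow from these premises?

Yes

By case analysis on q: premise 2 gives O(q → ~d) and premise 6 gives O(~q → ~d), so O(~d) either way.
Premise 5, O(~m → d), contraposes to O(~d → m); with O(~d) we get O(m).
Premise 4 is O(m → w); since O(m), deontic closure gives O(w).
With premise 7, O(w → r), the K-axiom yields O(r).
The contrapositive of premise 8 (O(h → ~r)) is O(r → ~h), and O(r) is already established, so O(~h).
Premises 1, 3 do not contribute to this derivation.
So O(~h) follows.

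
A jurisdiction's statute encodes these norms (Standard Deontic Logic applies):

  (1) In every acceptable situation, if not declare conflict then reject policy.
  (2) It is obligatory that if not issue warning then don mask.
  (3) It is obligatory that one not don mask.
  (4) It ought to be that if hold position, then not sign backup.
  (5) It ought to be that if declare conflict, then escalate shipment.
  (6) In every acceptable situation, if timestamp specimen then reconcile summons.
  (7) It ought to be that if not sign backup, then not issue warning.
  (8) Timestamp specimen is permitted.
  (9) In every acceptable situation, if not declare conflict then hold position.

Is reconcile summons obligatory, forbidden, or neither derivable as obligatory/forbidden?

Premise 6 is O(timestamp_specimen → reconcile_summons), but O(timestamp_specimen) is not derivable from the premises (the permission P(timestamp_specimen) asserts only ¬O(¬timestamp_specimen), not O(timestamp_specimen)), so it does not yield O(reconcile_summons).
No premise or chain of K-axiom applications forces O(reconcile_summons), and none forces O(¬reconcile_summons). So reconcile_summons is neither obligatory nor forbidden under these norms.

Neither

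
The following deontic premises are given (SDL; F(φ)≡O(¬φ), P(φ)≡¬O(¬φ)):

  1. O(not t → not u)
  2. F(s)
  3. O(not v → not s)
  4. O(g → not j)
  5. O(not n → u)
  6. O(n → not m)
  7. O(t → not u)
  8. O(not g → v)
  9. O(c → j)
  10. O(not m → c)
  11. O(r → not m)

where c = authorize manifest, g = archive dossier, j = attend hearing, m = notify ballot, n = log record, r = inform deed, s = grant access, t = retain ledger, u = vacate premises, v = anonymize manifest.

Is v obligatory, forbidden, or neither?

Obligatory

Premises 7 and 1 cover both cases: O(t → not u) and O(not t → not u). Since t ∨ not t is a tautology, O(not u) follows.
The contrapositive of premise 5 (O(not n → u)) is O(not u → n), and O(not u) is already established, so O(n).
Applying K to premise 6 (O(n → not m)) and O(n) yields O(not m).
Applying K to premise 10 (O(not m → c)) and O(not m) yields O(c).
From O(c) and premise 9, O(c → j), we obtain O(j).
The contrapositive of premise 4 (O(g → not j)) is O(j → not g), and O(j) is already established, so O(not g).
From O(not g) and premise 8, O(not g → v), we obtain O(v).
Premises 2, 3, 11 do not contribute to this derivation.
Hence v is obligatory.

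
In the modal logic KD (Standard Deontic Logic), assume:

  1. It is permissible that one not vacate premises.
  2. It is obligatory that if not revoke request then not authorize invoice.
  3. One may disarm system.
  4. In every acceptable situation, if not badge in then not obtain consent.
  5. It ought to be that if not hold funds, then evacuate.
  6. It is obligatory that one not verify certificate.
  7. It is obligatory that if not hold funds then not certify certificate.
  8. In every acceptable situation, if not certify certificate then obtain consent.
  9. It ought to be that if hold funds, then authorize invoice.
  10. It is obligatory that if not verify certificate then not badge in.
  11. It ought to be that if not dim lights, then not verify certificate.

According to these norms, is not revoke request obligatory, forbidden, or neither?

Forbidden

Premise 6 gives O(¬verify_certificate).
With premise 10, O(¬verify_certificate → ¬badge_in), the K-axiom yields O(¬badge_in).
Applying K to premise 4 (O(¬badge_in → ¬obtain_consent)) and O(¬badge_in) yields O(¬obtain_consent).
Premise 8 is O(¬certify_certificate → obtain_consent); contrapositively O(¬obtain_consent → certify_certificate). Since O(¬obtain_consent) holds, K gives O(certify_certificate).
Premise 7 is O(¬hold_funds → ¬certify_certificate); contrapositively O(certify_certificate → hold_funds). Since O(certify_certificate) holds, K gives O(hold_funds).
From O(hold_funds) and premise 9, O(hold_funds → authorize_invoice), we obtain O(authorize_invoice).
The contrapositive of premise 2 (O(¬revoke_request → ¬authorize_invoice)) is O(authorize_invoice → revoke_request), and O(authorize_invoice) is already established, so O(revoke_request).
Premises 1, 3, 5, 11 do not contribute to this derivation.
Thus O(revoke_request), which is F(¬revoke_request): ¬revoke_request is forbidden.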